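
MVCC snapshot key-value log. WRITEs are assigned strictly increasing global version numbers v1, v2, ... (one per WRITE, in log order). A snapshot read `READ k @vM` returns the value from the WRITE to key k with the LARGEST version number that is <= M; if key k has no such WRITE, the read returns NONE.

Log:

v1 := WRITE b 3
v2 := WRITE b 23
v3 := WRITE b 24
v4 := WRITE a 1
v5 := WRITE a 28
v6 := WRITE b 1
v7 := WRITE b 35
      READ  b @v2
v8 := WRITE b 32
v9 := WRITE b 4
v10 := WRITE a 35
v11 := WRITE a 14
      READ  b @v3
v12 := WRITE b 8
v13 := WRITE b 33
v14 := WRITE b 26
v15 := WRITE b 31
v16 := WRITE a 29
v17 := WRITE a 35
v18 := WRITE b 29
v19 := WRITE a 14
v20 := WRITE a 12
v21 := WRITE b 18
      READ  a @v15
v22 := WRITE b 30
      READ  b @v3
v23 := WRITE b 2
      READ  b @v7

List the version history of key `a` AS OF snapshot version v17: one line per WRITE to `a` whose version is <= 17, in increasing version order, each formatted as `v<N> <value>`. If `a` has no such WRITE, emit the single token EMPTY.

Answer: v4 1
v5 28
v10 35
v11 14
v16 29
v17 35

Derivation:
Scan writes for key=a with version <= 17:
  v1 WRITE b 3 -> skip
  v2 WRITE b 23 -> skip
  v3 WRITE b 24 -> skip
  v4 WRITE a 1 -> keep
  v5 WRITE a 28 -> keep
  v6 WRITE b 1 -> skip
  v7 WRITE b 35 -> skip
  v8 WRITE b 32 -> skip
  v9 WRITE b 4 -> skip
  v10 WRITE a 35 -> keep
  v11 WRITE a 14 -> keep
  v12 WRITE b 8 -> skip
  v13 WRITE b 33 -> skip
  v14 WRITE b 26 -> skip
  v15 WRITE b 31 -> skip
  v16 WRITE a 29 -> keep
  v17 WRITE a 35 -> keep
  v18 WRITE b 29 -> skip
  v19 WRITE a 14 -> drop (> snap)
  v20 WRITE a 12 -> drop (> snap)
  v21 WRITE b 18 -> skip
  v22 WRITE b 30 -> skip
  v23 WRITE b 2 -> skip
Collected: [(4, 1), (5, 28), (10, 35), (11, 14), (16, 29), (17, 35)]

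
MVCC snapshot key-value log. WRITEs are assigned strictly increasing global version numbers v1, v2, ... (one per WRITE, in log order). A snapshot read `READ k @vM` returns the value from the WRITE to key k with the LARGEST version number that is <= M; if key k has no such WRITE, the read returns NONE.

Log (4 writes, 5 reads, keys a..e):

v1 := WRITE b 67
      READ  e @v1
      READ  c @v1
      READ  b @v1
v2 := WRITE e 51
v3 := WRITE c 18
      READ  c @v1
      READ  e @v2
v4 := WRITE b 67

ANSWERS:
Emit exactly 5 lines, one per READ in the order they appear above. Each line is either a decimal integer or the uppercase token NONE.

Answer: NONE
NONE
67
NONE
51

Derivation:
v1: WRITE b=67  (b history now [(1, 67)])
READ e @v1: history=[] -> no version <= 1 -> NONE
READ c @v1: history=[] -> no version <= 1 -> NONE
READ b @v1: history=[(1, 67)] -> pick v1 -> 67
v2: WRITE e=51  (e history now [(2, 51)])
v3: WRITE c=18  (c history now [(3, 18)])
READ c @v1: history=[(3, 18)] -> no version <= 1 -> NONE
READ e @v2: history=[(2, 51)] -> pick v2 -> 51
v4: WRITE b=67  (b history now [(1, 67), (4, 67)])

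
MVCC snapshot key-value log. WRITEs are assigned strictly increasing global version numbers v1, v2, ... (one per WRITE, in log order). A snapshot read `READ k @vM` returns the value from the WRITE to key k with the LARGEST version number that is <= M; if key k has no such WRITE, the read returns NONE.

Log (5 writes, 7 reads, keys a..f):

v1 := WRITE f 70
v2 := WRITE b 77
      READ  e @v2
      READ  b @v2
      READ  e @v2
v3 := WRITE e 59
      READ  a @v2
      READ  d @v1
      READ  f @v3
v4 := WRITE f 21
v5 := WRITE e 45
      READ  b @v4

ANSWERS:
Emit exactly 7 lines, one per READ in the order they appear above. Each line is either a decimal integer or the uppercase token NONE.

Answer: NONE
77
NONE
NONE
NONE
70
77

Derivation:
v1: WRITE f=70  (f history now [(1, 70)])
v2: WRITE b=77  (b history now [(2, 77)])
READ e @v2: history=[] -> no version <= 2 -> NONE
READ b @v2: history=[(2, 77)] -> pick v2 -> 77
READ e @v2: history=[] -> no version <= 2 -> NONE
v3: WRITE e=59  (e history now [(3, 59)])
READ a @v2: history=[] -> no version <= 2 -> NONE
READ d @v1: history=[] -> no version <= 1 -> NONE
READ f @v3: history=[(1, 70)] -> pick v1 -> 70
v4: WRITE f=21  (f history now [(1, 70), (4, 21)])
v5: WRITE e=45  (e history now [(3, 59), (5, 45)])
READ b @v4: history=[(2, 77)] -> pick v2 -> 77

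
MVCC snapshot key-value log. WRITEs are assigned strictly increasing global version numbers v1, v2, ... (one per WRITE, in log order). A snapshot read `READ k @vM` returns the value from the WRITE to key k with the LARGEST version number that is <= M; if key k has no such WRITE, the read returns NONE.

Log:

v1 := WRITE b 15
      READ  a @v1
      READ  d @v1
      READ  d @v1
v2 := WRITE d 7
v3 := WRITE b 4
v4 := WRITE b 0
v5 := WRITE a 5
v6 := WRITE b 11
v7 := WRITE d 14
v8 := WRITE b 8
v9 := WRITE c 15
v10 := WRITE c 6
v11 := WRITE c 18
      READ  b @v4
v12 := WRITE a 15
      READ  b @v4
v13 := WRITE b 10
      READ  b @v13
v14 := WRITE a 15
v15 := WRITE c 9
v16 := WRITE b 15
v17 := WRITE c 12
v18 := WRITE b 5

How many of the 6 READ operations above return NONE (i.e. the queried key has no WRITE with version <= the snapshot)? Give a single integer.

Answer: 3

Derivation:
v1: WRITE b=15  (b history now [(1, 15)])
READ a @v1: history=[] -> no version <= 1 -> NONE
READ d @v1: history=[] -> no version <= 1 -> NONE
READ d @v1: history=[] -> no version <= 1 -> NONE
v2: WRITE d=7  (d history now [(2, 7)])
v3: WRITE b=4  (b history now [(1, 15), (3, 4)])
v4: WRITE b=0  (b history now [(1, 15), (3, 4), (4, 0)])
v5: WRITE a=5  (a history now [(5, 5)])
v6: WRITE b=11  (b history now [(1, 15), (3, 4), (4, 0), (6, 11)])
v7: WRITE d=14  (d history now [(2, 7), (7, 14)])
v8: WRITE b=8  (b history now [(1, 15), (3, 4), (4, 0), (6, 11), (8, 8)])
v9: WRITE c=15  (c history now [(9, 15)])
v10: WRITE c=6  (c history now [(9, 15), (10, 6)])
v11: WRITE c=18  (c history now [(9, 15), (10, 6), (11, 18)])
READ b @v4: history=[(1, 15), (3, 4), (4, 0), (6, 11), (8, 8)] -> pick v4 -> 0
v12: WRITE a=15  (a history now [(5, 5), (12, 15)])
READ b @v4: history=[(1, 15), (3, 4), (4, 0), (6, 11), (8, 8)] -> pick v4 -> 0
v13: WRITE b=10  (b history now [(1, 15), (3, 4), (4, 0), (6, 11), (8, 8), (13, 10)])
READ b @v13: history=[(1, 15), (3, 4), (4, 0), (6, 11), (8, 8), (13, 10)] -> pick v13 -> 10
v14: WRITE a=15  (a history now [(5, 5), (12, 15), (14, 15)])
v15: WRITE c=9  (c history now [(9, 15), (10, 6), (11, 18), (15, 9)])
v16: WRITE b=15  (b history now [(1, 15), (3, 4), (4, 0), (6, 11), (8, 8), (13, 10), (16, 15)])
v17: WRITE c=12  (c history now [(9, 15), (10, 6), (11, 18), (15, 9), (17, 12)])
v18: WRITE b=5  (b history now [(1, 15), (3, 4), (4, 0), (6, 11), (8, 8), (13, 10), (16, 15), (18, 5)])
Read results in order: ['NONE', 'NONE', 'NONE', '0', '0', '10']
NONE count = 3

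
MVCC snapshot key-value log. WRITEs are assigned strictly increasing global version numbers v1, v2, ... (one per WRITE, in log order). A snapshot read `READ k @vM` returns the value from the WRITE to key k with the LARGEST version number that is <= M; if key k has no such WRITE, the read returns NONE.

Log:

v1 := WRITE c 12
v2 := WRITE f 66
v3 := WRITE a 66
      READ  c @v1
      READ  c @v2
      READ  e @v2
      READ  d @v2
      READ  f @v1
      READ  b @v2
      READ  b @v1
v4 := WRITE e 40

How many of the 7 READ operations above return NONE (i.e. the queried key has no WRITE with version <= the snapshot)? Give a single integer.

Answer: 5

Derivation:
v1: WRITE c=12  (c history now [(1, 12)])
v2: WRITE f=66  (f history now [(2, 66)])
v3: WRITE a=66  (a history now [(3, 66)])
READ c @v1: history=[(1, 12)] -> pick v1 -> 12
READ c @v2: history=[(1, 12)] -> pick v1 -> 12
READ e @v2: history=[] -> no version <= 2 -> NONE
READ d @v2: history=[] -> no version <= 2 -> NONE
READ f @v1: history=[(2, 66)] -> no version <= 1 -> NONE
READ b @v2: history=[] -> no version <= 2 -> NONE
READ b @v1: history=[] -> no version <= 1 -> NONE
v4: WRITE e=40  (e history now [(4, 40)])
Read results in order: ['12', '12', 'NONE', 'NONE', 'NONE', 'NONE', 'NONE']
NONE count = 5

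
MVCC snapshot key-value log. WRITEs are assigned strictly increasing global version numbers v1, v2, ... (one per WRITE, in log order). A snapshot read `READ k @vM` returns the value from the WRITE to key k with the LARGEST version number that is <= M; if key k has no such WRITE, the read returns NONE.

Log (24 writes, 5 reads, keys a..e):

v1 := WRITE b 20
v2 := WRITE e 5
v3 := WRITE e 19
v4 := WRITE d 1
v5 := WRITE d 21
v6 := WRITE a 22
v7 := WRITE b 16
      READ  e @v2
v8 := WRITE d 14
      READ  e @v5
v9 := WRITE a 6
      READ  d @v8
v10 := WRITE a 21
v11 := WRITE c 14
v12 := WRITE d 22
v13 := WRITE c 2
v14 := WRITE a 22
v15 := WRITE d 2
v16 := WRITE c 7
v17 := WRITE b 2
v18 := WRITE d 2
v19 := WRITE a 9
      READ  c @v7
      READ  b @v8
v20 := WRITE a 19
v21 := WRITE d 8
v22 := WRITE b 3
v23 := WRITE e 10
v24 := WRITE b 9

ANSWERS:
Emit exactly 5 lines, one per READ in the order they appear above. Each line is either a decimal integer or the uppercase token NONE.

Answer: 5
19
14
NONE
16

Derivation:
v1: WRITE b=20  (b history now [(1, 20)])
v2: WRITE e=5  (e history now [(2, 5)])
v3: WRITE e=19  (e history now [(2, 5), (3, 19)])
v4: WRITE d=1  (d history now [(4, 1)])
v5: WRITE d=21  (d history now [(4, 1), (5, 21)])
v6: WRITE a=22  (a history now [(6, 22)])
v7: WRITE b=16  (b history now [(1, 20), (7, 16)])
READ e @v2: history=[(2, 5), (3, 19)] -> pick v2 -> 5
v8: WRITE d=14  (d history now [(4, 1), (5, 21), (8, 14)])
READ e @v5: history=[(2, 5), (3, 19)] -> pick v3 -> 19
v9: WRITE a=6  (a history now [(6, 22), (9, 6)])
READ d @v8: history=[(4, 1), (5, 21), (8, 14)] -> pick v8 -> 14
v10: WRITE a=21  (a history now [(6, 22), (9, 6), (10, 21)])
v11: WRITE c=14  (c history now [(11, 14)])
v12: WRITE d=22  (d history now [(4, 1), (5, 21), (8, 14), (12, 22)])
v13: WRITE c=2  (c history now [(11, 14), (13, 2)])
v14: WRITE a=22  (a history now [(6, 22), (9, 6), (10, 21), (14, 22)])
v15: WRITE d=2  (d history now [(4, 1), (5, 21), (8, 14), (12, 22), (15, 2)])
v16: WRITE c=7  (c history now [(11, 14), (13, 2), (16, 7)])
v17: WRITE b=2  (b history now [(1, 20), (7, 16), (17, 2)])
v18: WRITE d=2  (d history now [(4, 1), (5, 21), (8, 14), (12, 22), (15, 2), (18, 2)])
v19: WRITE a=9  (a history now [(6, 22), (9, 6), (10, 21), (14, 22), (19, 9)])
READ c @v7: history=[(11, 14), (13, 2), (16, 7)] -> no version <= 7 -> NONE
READ b @v8: history=[(1, 20), (7, 16), (17, 2)] -> pick v7 -> 16
v20: WRITE a=19  (a history now [(6, 22), (9, 6), (10, 21), (14, 22), (19, 9), (20, 19)])
v21: WRITE d=8  (d history now [(4, 1), (5, 21), (8, 14), (12, 22), (15, 2), (18, 2), (21, 8)])
v22: WRITE b=3  (b history now [(1, 20), (7, 16), (17, 2), (22, 3)])
v23: WRITE e=10  (e history now [(2, 5), (3, 19), (23, 10)])
v24: WRITE b=9  (b history now [(1, 20), (7, 16), (17, 2), (22, 3), (24, 9)])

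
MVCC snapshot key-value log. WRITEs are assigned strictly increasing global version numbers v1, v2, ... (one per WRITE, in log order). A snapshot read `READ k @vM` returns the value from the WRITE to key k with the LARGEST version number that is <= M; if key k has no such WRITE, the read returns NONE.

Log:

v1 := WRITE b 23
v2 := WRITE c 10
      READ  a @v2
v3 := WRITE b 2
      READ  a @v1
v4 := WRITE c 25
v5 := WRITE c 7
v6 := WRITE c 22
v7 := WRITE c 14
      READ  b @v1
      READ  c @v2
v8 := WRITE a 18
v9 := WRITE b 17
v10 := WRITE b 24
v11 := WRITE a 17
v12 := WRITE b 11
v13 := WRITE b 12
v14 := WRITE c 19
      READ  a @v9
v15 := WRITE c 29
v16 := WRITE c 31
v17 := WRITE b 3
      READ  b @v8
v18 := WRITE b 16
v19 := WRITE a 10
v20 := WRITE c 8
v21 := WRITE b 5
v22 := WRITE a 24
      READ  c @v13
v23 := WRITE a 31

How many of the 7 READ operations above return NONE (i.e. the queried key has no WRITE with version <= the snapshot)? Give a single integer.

Answer: 2

Derivation:
v1: WRITE b=23  (b history now [(1, 23)])
v2: WRITE c=10  (c history now [(2, 10)])
READ a @v2: history=[] -> no version <= 2 -> NONE
v3: WRITE b=2  (b history now [(1, 23), (3, 2)])
READ a @v1: history=[] -> no version <= 1 -> NONE
v4: WRITE c=25  (c history now [(2, 10), (4, 25)])
v5: WRITE c=7  (c history now [(2, 10), (4, 25), (5, 7)])
v6: WRITE c=22  (c history now [(2, 10), (4, 25), (5, 7), (6, 22)])
v7: WRITE c=14  (c history now [(2, 10), (4, 25), (5, 7), (6, 22), (7, 14)])
READ b @v1: history=[(1, 23), (3, 2)] -> pick v1 -> 23
READ c @v2: history=[(2, 10), (4, 25), (5, 7), (6, 22), (7, 14)] -> pick v2 -> 10
v8: WRITE a=18  (a history now [(8, 18)])
v9: WRITE b=17  (b history now [(1, 23), (3, 2), (9, 17)])
v10: WRITE b=24  (b history now [(1, 23), (3, 2), (9, 17), (10, 24)])
v11: WRITE a=17  (a history now [(8, 18), (11, 17)])
v12: WRITE b=11  (b history now [(1, 23), (3, 2), (9, 17), (10, 24), (12, 11)])
v13: WRITE b=12  (b history now [(1, 23), (3, 2), (9, 17), (10, 24), (12, 11), (13, 12)])
v14: WRITE c=19  (c history now [(2, 10), (4, 25), (5, 7), (6, 22), (7, 14), (14, 19)])
READ a @v9: history=[(8, 18), (11, 17)] -> pick v8 -> 18
v15: WRITE c=29  (c history now [(2, 10), (4, 25), (5, 7), (6, 22), (7, 14), (14, 19), (15, 29)])
v16: WRITE c=31  (c history now [(2, 10), (4, 25), (5, 7), (6, 22), (7, 14), (14, 19), (15, 29), (16, 31)])
v17: WRITE b=3  (b history now [(1, 23), (3, 2), (9, 17), (10, 24), (12, 11), (13, 12), (17, 3)])
READ b @v8: history=[(1, 23), (3, 2), (9, 17), (10, 24), (12, 11), (13, 12), (17, 3)] -> pick v3 -> 2
v18: WRITE b=16  (b history now [(1, 23), (3, 2), (9, 17), (10, 24), (12, 11), (13, 12), (17, 3), (18, 16)])
v19: WRITE a=10  (a history now [(8, 18), (11, 17), (19, 10)])
v20: WRITE c=8  (c history now [(2, 10), (4, 25), (5, 7), (6, 22), (7, 14), (14, 19), (15, 29), (16, 31), (20, 8)])
v21: WRITE b=5  (b history now [(1, 23), (3, 2), (9, 17), (10, 24), (12, 11), (13, 12), (17, 3), (18, 16), (21, 5)])
v22: WRITE a=24  (a history now [(8, 18), (11, 17), (19, 10), (22, 24)])
READ c @v13: history=[(2, 10), (4, 25), (5, 7), (6, 22), (7, 14), (14, 19), (15, 29), (16, 31), (20, 8)] -> pick v7 -> 14
v23: WRITE a=31  (a history now [(8, 18), (11, 17), (19, 10), (22, 24), (23, 31)])
Read results in order: ['NONE', 'NONE', '23', '10', '18', '2', '14']
NONE count = 2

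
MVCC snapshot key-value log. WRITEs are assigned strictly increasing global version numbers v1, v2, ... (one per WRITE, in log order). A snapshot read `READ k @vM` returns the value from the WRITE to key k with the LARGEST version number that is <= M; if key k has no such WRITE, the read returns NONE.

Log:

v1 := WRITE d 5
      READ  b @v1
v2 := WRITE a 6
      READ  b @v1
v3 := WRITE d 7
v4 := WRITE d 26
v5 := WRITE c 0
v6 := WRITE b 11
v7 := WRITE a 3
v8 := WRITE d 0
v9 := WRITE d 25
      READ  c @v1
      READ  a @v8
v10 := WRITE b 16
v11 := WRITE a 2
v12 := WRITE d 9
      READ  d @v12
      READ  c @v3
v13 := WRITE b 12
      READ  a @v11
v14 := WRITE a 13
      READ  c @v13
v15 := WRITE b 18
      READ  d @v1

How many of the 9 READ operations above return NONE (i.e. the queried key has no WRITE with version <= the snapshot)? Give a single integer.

v1: WRITE d=5  (d history now [(1, 5)])
READ b @v1: history=[] -> no version <= 1 -> NONE
v2: WRITE a=6  (a history now [(2, 6)])
READ b @v1: history=[] -> no version <= 1 -> NONE
v3: WRITE d=7  (d history now [(1, 5), (3, 7)])
v4: WRITE d=26  (d history now [(1, 5), (3, 7), (4, 26)])
v5: WRITE c=0  (c history now [(5, 0)])
v6: WRITE b=11  (b history now [(6, 11)])
v7: WRITE a=3  (a history now [(2, 6), (7, 3)])
v8: WRITE d=0  (d history now [(1, 5), (3, 7), (4, 26), (8, 0)])
v9: WRITE d=25  (d history now [(1, 5), (3, 7), (4, 26), (8, 0), (9, 25)])
READ c @v1: history=[(5, 0)] -> no version <= 1 -> NONE
READ a @v8: history=[(2, 6), (7, 3)] -> pick v7 -> 3
v10: WRITE b=16  (b history now [(6, 11), (10, 16)])
v11: WRITE a=2  (a history now [(2, 6), (7, 3), (11, 2)])
v12: WRITE d=9  (d history now [(1, 5), (3, 7), (4, 26), (8, 0), (9, 25), (12, 9)])
READ d @v12: history=[(1, 5), (3, 7), (4, 26), (8, 0), (9, 25), (12, 9)] -> pick v12 -> 9
READ c @v3: history=[(5, 0)] -> no version <= 3 -> NONE
v13: WRITE b=12  (b history now [(6, 11), (10, 16), (13, 12)])
READ a @v11: history=[(2, 6), (7, 3), (11, 2)] -> pick v11 -> 2
v14: WRITE a=13  (a history now [(2, 6), (7, 3), (11, 2), (14, 13)])
READ c @v13: history=[(5, 0)] -> pick v5 -> 0
v15: WRITE b=18  (b history now [(6, 11), (10, 16), (13, 12), (15, 18)])
READ d @v1: history=[(1, 5), (3, 7), (4, 26), (8, 0), (9, 25), (12, 9)] -> pick v1 -> 5
Read results in order: ['NONE', 'NONE', 'NONE', '3', '9', 'NONE', '2', '0', '5']
NONE count = 4

Answer: 4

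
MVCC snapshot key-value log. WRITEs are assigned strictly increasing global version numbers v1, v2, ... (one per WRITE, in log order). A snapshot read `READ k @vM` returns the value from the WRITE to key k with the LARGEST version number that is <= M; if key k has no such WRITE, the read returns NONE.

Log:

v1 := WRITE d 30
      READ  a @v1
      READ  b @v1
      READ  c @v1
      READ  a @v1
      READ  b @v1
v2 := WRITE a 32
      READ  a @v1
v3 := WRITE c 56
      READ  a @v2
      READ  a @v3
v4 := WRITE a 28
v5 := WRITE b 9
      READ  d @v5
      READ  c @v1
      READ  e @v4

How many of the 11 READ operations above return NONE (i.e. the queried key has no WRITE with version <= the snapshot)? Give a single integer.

v1: WRITE d=30  (d history now [(1, 30)])
READ a @v1: history=[] -> no version <= 1 -> NONE
READ b @v1: history=[] -> no version <= 1 -> NONE
READ c @v1: history=[] -> no version <= 1 -> NONE
READ a @v1: history=[] -> no version <= 1 -> NONE
READ b @v1: history=[] -> no version <= 1 -> NONE
v2: WRITE a=32  (a history now [(2, 32)])
READ a @v1: history=[(2, 32)] -> no version <= 1 -> NONE
v3: WRITE c=56  (c history now [(3, 56)])
READ a @v2: history=[(2, 32)] -> pick v2 -> 32
READ a @v3: history=[(2, 32)] -> pick v2 -> 32
v4: WRITE a=28  (a history now [(2, 32), (4, 28)])
v5: WRITE b=9  (b history now [(5, 9)])
READ d @v5: history=[(1, 30)] -> pick v1 -> 30
READ c @v1: history=[(3, 56)] -> no version <= 1 -> NONE
READ e @v4: history=[] -> no version <= 4 -> NONE
Read results in order: ['NONE', 'NONE', 'NONE', 'NONE', 'NONE', 'NONE', '32', '32', '30', 'NONE', 'NONE']
NONE count = 8

Answer: 8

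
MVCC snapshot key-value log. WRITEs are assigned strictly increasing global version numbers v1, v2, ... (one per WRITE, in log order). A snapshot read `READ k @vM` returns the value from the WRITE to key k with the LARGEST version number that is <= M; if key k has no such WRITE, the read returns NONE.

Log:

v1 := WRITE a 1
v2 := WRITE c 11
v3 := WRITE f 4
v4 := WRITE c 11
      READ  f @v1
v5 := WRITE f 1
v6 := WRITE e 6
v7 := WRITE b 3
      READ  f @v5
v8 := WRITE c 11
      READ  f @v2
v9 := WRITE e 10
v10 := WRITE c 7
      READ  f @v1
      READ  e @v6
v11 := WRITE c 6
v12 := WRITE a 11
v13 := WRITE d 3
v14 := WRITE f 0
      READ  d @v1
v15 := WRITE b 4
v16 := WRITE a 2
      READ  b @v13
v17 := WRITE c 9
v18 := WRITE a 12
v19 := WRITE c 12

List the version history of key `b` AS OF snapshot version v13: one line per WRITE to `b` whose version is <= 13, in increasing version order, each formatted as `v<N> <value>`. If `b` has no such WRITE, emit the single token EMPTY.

Answer: v7 3

Derivation:
Scan writes for key=b with version <= 13:
  v1 WRITE a 1 -> skip
  v2 WRITE c 11 -> skip
  v3 WRITE f 4 -> skip
  v4 WRITE c 11 -> skip
  v5 WRITE f 1 -> skip
  v6 WRITE e 6 -> skip
  v7 WRITE b 3 -> keep
  v8 WRITE c 11 -> skip
  v9 WRITE e 10 -> skip
  v10 WRITE c 7 -> skip
  v11 WRITE c 6 -> skip
  v12 WRITE a 11 -> skip
  v13 WRITE d 3 -> skip
  v14 WRITE f 0 -> skip
  v15 WRITE b 4 -> drop (> snap)
  v16 WRITE a 2 -> skip
  v17 WRITE c 9 -> skip
  v18 WRITE a 12 -> skip
  v19 WRITE c 12 -> skip
Collected: [(7, 3)]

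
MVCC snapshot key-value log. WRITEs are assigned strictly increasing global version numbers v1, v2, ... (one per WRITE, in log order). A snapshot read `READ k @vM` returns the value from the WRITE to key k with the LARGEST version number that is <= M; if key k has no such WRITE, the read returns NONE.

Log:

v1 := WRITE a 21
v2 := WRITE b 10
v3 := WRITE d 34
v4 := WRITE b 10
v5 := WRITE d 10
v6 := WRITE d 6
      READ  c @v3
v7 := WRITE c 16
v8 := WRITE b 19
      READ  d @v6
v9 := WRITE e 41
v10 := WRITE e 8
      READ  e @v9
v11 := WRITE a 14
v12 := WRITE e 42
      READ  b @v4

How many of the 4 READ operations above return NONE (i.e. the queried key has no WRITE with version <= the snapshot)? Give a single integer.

Answer: 1

Derivation:
v1: WRITE a=21  (a history now [(1, 21)])
v2: WRITE b=10  (b history now [(2, 10)])
v3: WRITE d=34  (d history now [(3, 34)])
v4: WRITE b=10  (b history now [(2, 10), (4, 10)])
v5: WRITE d=10  (d history now [(3, 34), (5, 10)])
v6: WRITE d=6  (d history now [(3, 34), (5, 10), (6, 6)])
READ c @v3: history=[] -> no version <= 3 -> NONE
v7: WRITE c=16  (c history now [(7, 16)])
v8: WRITE b=19  (b history now [(2, 10), (4, 10), (8, 19)])
READ d @v6: history=[(3, 34), (5, 10), (6, 6)] -> pick v6 -> 6
v9: WRITE e=41  (e history now [(9, 41)])
v10: WRITE e=8  (e history now [(9, 41), (10, 8)])
READ e @v9: history=[(9, 41), (10, 8)] -> pick v9 -> 41
v11: WRITE a=14  (a history now [(1, 21), (11, 14)])
v12: WRITE e=42  (e history now [(9, 41), (10, 8), (12, 42)])
READ b @v4: history=[(2, 10), (4, 10), (8, 19)] -> pick v4 -> 10
Read results in order: ['NONE', '6', '41', '10']
NONE count = 1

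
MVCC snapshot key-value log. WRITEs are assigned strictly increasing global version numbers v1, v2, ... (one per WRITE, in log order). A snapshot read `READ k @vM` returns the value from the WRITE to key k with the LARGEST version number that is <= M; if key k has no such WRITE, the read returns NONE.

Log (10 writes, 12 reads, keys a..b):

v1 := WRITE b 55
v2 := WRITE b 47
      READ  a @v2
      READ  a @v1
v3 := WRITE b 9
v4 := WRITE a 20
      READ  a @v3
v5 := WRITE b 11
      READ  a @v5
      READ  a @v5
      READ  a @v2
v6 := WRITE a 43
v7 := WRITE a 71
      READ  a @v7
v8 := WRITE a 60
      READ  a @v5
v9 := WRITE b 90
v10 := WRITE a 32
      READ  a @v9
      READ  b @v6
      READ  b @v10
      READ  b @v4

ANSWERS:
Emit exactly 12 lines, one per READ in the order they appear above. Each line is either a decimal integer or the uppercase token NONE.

v1: WRITE b=55  (b history now [(1, 55)])
v2: WRITE b=47  (b history now [(1, 55), (2, 47)])
READ a @v2: history=[] -> no version <= 2 -> NONE
READ a @v1: history=[] -> no version <= 1 -> NONE
v3: WRITE b=9  (b history now [(1, 55), (2, 47), (3, 9)])
v4: WRITE a=20  (a history now [(4, 20)])
READ a @v3: history=[(4, 20)] -> no version <= 3 -> NONE
v5: WRITE b=11  (b history now [(1, 55), (2, 47), (3, 9), (5, 11)])
READ a @v5: history=[(4, 20)] -> pick v4 -> 20
READ a @v5: history=[(4, 20)] -> pick v4 -> 20
READ a @v2: history=[(4, 20)] -> no version <= 2 -> NONE
v6: WRITE a=43  (a history now [(4, 20), (6, 43)])
v7: WRITE a=71  (a history now [(4, 20), (6, 43), (7, 71)])
READ a @v7: history=[(4, 20), (6, 43), (7, 71)] -> pick v7 -> 71
v8: WRITE a=60  (a history now [(4, 20), (6, 43), (7, 71), (8, 60)])
READ a @v5: history=[(4, 20), (6, 43), (7, 71), (8, 60)] -> pick v4 -> 20
v9: WRITE b=90  (b history now [(1, 55), (2, 47), (3, 9), (5, 11), (9, 90)])
v10: WRITE a=32  (a history now [(4, 20), (6, 43), (7, 71), (8, 60), (10, 32)])
READ a @v9: history=[(4, 20), (6, 43), (7, 71), (8, 60), (10, 32)] -> pick v8 -> 60
READ b @v6: history=[(1, 55), (2, 47), (3, 9), (5, 11), (9, 90)] -> pick v5 -> 11
READ b @v10: history=[(1, 55), (2, 47), (3, 9), (5, 11), (9, 90)] -> pick v9 -> 90
READ b @v4: history=[(1, 55), (2, 47), (3, 9), (5, 11), (9, 90)] -> pick v3 -> 9

Answer: NONE
NONE
NONE
20
20
NONE
71
20
60
11
90
9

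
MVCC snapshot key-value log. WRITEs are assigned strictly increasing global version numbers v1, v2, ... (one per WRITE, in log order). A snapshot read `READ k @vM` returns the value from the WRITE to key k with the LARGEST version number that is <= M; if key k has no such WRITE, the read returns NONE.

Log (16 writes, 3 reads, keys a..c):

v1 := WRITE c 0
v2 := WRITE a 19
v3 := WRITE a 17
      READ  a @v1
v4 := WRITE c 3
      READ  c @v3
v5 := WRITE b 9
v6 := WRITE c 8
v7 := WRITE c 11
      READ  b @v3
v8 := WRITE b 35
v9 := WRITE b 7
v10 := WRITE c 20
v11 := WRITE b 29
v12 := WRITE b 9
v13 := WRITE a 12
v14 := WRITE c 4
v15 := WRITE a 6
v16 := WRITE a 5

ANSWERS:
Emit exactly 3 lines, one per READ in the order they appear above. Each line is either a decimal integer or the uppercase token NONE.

v1: WRITE c=0  (c history now [(1, 0)])
v2: WRITE a=19  (a history now [(2, 19)])
v3: WRITE a=17  (a history now [(2, 19), (3, 17)])
READ a @v1: history=[(2, 19), (3, 17)] -> no version <= 1 -> NONE
v4: WRITE c=3  (c history now [(1, 0), (4, 3)])
READ c @v3: history=[(1, 0), (4, 3)] -> pick v1 -> 0
v5: WRITE b=9  (b history now [(5, 9)])
v6: WRITE c=8  (c history now [(1, 0), (4, 3), (6, 8)])
v7: WRITE c=11  (c history now [(1, 0), (4, 3), (6, 8), (7, 11)])
READ b @v3: history=[(5, 9)] -> no version <= 3 -> NONE
v8: WRITE b=35  (b history now [(5, 9), (8, 35)])
v9: WRITE b=7  (b history now [(5, 9), (8, 35), (9, 7)])
v10: WRITE c=20  (c history now [(1, 0), (4, 3), (6, 8), (7, 11), (10, 20)])
v11: WRITE b=29  (b history now [(5, 9), (8, 35), (9, 7), (11, 29)])
v12: WRITE b=9  (b history now [(5, 9), (8, 35), (9, 7), (11, 29), (12, 9)])
v13: WRITE a=12  (a history now [(2, 19), (3, 17), (13, 12)])
v14: WRITE c=4  (c history now [(1, 0), (4, 3), (6, 8), (7, 11), (10, 20), (14, 4)])
v15: WRITE a=6  (a history now [(2, 19), (3, 17), (13, 12), (15, 6)])
v16: WRITE a=5  (a history now [(2, 19), (3, 17), (13, 12), (15, 6), (16, 5)])

Answer: NONE
0
NONE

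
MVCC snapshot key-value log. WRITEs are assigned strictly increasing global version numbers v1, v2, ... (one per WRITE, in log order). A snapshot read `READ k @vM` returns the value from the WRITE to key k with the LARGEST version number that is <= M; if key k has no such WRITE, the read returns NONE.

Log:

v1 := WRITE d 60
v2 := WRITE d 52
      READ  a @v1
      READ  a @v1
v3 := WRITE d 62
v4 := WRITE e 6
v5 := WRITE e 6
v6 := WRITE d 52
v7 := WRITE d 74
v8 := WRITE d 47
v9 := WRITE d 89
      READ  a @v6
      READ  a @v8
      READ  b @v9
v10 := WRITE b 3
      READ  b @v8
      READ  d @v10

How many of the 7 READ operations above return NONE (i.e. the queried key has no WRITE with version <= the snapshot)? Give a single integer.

Answer: 6

Derivation:
v1: WRITE d=60  (d history now [(1, 60)])
v2: WRITE d=52  (d history now [(1, 60), (2, 52)])
READ a @v1: history=[] -> no version <= 1 -> NONE
READ a @v1: history=[] -> no version <= 1 -> NONE
v3: WRITE d=62  (d history now [(1, 60), (2, 52), (3, 62)])
v4: WRITE e=6  (e history now [(4, 6)])
v5: WRITE e=6  (e history now [(4, 6), (5, 6)])
v6: WRITE d=52  (d history now [(1, 60), (2, 52), (3, 62), (6, 52)])
v7: WRITE d=74  (d history now [(1, 60), (2, 52), (3, 62), (6, 52), (7, 74)])
v8: WRITE d=47  (d history now [(1, 60), (2, 52), (3, 62), (6, 52), (7, 74), (8, 47)])
v9: WRITE d=89  (d history now [(1, 60), (2, 52), (3, 62), (6, 52), (7, 74), (8, 47), (9, 89)])
READ a @v6: history=[] -> no version <= 6 -> NONE
READ a @v8: history=[] -> no version <= 8 -> NONE
READ b @v9: history=[] -> no version <= 9 -> NONE
v10: WRITE b=3  (b history now [(10, 3)])
READ b @v8: history=[(10, 3)] -> no version <= 8 -> NONE
READ d @v10: history=[(1, 60), (2, 52), (3, 62), (6, 52), (7, 74), (8, 47), (9, 89)] -> pick v9 -> 89
Read results in order: ['NONE', 'NONE', 'NONE', 'NONE', 'NONE', 'NONE', '89']
NONE count = 6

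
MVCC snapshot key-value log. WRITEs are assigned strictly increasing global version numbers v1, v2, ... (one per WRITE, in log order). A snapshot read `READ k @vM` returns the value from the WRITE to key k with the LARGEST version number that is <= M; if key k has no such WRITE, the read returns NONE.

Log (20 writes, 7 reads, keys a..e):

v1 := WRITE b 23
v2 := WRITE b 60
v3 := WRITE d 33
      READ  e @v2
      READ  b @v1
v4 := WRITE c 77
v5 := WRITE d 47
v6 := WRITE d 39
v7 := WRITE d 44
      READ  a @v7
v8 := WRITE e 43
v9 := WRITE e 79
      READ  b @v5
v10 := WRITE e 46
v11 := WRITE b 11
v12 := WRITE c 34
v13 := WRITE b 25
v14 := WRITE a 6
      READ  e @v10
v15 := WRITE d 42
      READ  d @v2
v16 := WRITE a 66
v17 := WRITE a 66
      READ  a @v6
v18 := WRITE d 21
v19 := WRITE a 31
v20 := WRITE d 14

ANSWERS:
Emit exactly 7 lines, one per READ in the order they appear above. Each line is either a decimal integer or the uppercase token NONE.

v1: WRITE b=23  (b history now [(1, 23)])
v2: WRITE b=60  (b history now [(1, 23), (2, 60)])
v3: WRITE d=33  (d history now [(3, 33)])
READ e @v2: history=[] -> no version <= 2 -> NONE
READ b @v1: history=[(1, 23), (2, 60)] -> pick v1 -> 23
v4: WRITE c=77  (c history now [(4, 77)])
v5: WRITE d=47  (d history now [(3, 33), (5, 47)])
v6: WRITE d=39  (d history now [(3, 33), (5, 47), (6, 39)])
v7: WRITE d=44  (d history now [(3, 33), (5, 47), (6, 39), (7, 44)])
READ a @v7: history=[] -> no version <= 7 -> NONE
v8: WRITE e=43  (e history now [(8, 43)])
v9: WRITE e=79  (e history now [(8, 43), (9, 79)])
READ b @v5: history=[(1, 23), (2, 60)] -> pick v2 -> 60
v10: WRITE e=46  (e history now [(8, 43), (9, 79), (10, 46)])
v11: WRITE b=11  (b history now [(1, 23), (2, 60), (11, 11)])
v12: WRITE c=34  (c history now [(4, 77), (12, 34)])
v13: WRITE b=25  (b history now [(1, 23), (2, 60), (11, 11), (13, 25)])
v14: WRITE a=6  (a history now [(14, 6)])
READ e @v10: history=[(8, 43), (9, 79), (10, 46)] -> pick v10 -> 46
v15: WRITE d=42  (d history now [(3, 33), (5, 47), (6, 39), (7, 44), (15, 42)])
READ d @v2: history=[(3, 33), (5, 47), (6, 39), (7, 44), (15, 42)] -> no version <= 2 -> NONE
v16: WRITE a=66  (a history now [(14, 6), (16, 66)])
v17: WRITE a=66  (a history now [(14, 6), (16, 66), (17, 66)])
READ a @v6: history=[(14, 6), (16, 66), (17, 66)] -> no version <= 6 -> NONE
v18: WRITE d=21  (d history now [(3, 33), (5, 47), (6, 39), (7, 44), (15, 42), (18, 21)])
v19: WRITE a=31  (a history now [(14, 6), (16, 66), (17, 66), (19, 31)])
v20: WRITE d=14  (d history now [(3, 33), (5, 47), (6, 39), (7, 44), (15, 42), (18, 21), (20, 14)])

Answer: NONE
23
NONE
60
46
NONE
NONE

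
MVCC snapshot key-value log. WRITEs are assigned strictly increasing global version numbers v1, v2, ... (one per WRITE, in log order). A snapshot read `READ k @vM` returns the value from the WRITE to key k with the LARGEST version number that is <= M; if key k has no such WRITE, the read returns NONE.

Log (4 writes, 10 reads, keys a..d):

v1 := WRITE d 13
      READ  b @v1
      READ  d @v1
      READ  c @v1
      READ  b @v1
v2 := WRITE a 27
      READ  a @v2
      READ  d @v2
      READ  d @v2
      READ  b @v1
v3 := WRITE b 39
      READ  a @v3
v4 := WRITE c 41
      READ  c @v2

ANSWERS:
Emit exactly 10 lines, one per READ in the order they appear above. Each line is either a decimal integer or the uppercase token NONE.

v1: WRITE d=13  (d history now [(1, 13)])
READ b @v1: history=[] -> no version <= 1 -> NONE
READ d @v1: history=[(1, 13)] -> pick v1 -> 13
READ c @v1: history=[] -> no version <= 1 -> NONE
READ b @v1: history=[] -> no version <= 1 -> NONE
v2: WRITE a=27  (a history now [(2, 27)])
READ a @v2: history=[(2, 27)] -> pick v2 -> 27
READ d @v2: history=[(1, 13)] -> pick v1 -> 13
READ d @v2: history=[(1, 13)] -> pick v1 -> 13
READ b @v1: history=[] -> no version <= 1 -> NONE
v3: WRITE b=39  (b history now [(3, 39)])
READ a @v3: history=[(2, 27)] -> pick v2 -> 27
v4: WRITE c=41  (c history now [(4, 41)])
READ c @v2: history=[(4, 41)] -> no version <= 2 -> NONE

Answer: NONE
13
NONE
NONE
27
13
13
NONE
27
NONE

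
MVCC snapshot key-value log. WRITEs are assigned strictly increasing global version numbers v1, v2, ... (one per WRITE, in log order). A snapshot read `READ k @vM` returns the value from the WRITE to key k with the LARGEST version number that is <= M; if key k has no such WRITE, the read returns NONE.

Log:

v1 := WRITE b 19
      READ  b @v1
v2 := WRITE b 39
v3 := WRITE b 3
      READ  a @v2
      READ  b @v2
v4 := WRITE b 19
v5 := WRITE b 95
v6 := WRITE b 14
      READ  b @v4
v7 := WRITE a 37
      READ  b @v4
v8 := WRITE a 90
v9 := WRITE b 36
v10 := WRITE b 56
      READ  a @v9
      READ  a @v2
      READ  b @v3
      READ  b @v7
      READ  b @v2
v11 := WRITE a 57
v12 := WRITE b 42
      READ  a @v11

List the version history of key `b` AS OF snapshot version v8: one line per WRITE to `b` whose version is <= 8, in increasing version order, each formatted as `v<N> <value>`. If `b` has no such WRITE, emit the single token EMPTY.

Answer: v1 19
v2 39
v3 3
v4 19
v5 95
v6 14

Derivation:
Scan writes for key=b with version <= 8:
  v1 WRITE b 19 -> keep
  v2 WRITE b 39 -> keep
  v3 WRITE b 3 -> keep
  v4 WRITE b 19 -> keep
  v5 WRITE b 95 -> keep
  v6 WRITE b 14 -> keep
  v7 WRITE a 37 -> skip
  v8 WRITE a 90 -> skip
  v9 WRITE b 36 -> drop (> snap)
  v10 WRITE b 56 -> drop (> snap)
  v11 WRITE a 57 -> skip
  v12 WRITE b 42 -> drop (> snap)
Collected: [(1, 19), (2, 39), (3, 3), (4, 19), (5, 95), (6, 14)]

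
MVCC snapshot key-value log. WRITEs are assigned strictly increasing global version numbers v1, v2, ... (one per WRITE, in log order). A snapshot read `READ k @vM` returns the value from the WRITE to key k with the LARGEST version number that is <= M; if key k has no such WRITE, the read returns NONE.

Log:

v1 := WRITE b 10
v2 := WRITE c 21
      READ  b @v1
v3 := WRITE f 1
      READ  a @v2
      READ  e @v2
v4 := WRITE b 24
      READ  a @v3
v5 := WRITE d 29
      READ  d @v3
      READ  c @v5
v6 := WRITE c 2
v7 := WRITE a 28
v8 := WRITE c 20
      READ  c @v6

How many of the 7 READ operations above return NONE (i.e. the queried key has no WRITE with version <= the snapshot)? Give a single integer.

Answer: 4

Derivation:
v1: WRITE b=10  (b history now [(1, 10)])
v2: WRITE c=21  (c history now [(2, 21)])
READ b @v1: history=[(1, 10)] -> pick v1 -> 10
v3: WRITE f=1  (f history now [(3, 1)])
READ a @v2: history=[] -> no version <= 2 -> NONE
READ e @v2: history=[] -> no version <= 2 -> NONE
v4: WRITE b=24  (b history now [(1, 10), (4, 24)])
READ a @v3: history=[] -> no version <= 3 -> NONE
v5: WRITE d=29  (d history now [(5, 29)])
READ d @v3: history=[(5, 29)] -> no version <= 3 -> NONE
READ c @v5: history=[(2, 21)] -> pick v2 -> 21
v6: WRITE c=2  (c history now [(2, 21), (6, 2)])
v7: WRITE a=28  (a history now [(7, 28)])
v8: WRITE c=20  (c history now [(2, 21), (6, 2), (8, 20)])
READ c @v6: history=[(2, 21), (6, 2), (8, 20)] -> pick v6 -> 2
Read results in order: ['10', 'NONE', 'NONE', 'NONE', 'NONE', '21', '2']
NONE count = 4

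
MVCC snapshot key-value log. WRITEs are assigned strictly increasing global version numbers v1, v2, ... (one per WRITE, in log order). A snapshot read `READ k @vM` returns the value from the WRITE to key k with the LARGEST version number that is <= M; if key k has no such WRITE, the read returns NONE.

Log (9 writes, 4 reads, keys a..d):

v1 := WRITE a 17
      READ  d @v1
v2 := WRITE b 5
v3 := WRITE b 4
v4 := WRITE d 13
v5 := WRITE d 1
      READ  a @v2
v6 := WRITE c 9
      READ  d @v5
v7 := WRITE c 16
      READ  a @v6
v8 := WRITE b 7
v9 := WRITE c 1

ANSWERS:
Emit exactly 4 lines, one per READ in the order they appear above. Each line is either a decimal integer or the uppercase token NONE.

Answer: NONE
17
1
17

Derivation:
v1: WRITE a=17  (a history now [(1, 17)])
READ d @v1: history=[] -> no version <= 1 -> NONE
v2: WRITE b=5  (b history now [(2, 5)])
v3: WRITE b=4  (b history now [(2, 5), (3, 4)])
v4: WRITE d=13  (d history now [(4, 13)])
v5: WRITE d=1  (d history now [(4, 13), (5, 1)])
READ a @v2: history=[(1, 17)] -> pick v1 -> 17
v6: WRITE c=9  (c history now [(6, 9)])
READ d @v5: history=[(4, 13), (5, 1)] -> pick v5 -> 1
v7: WRITE c=16  (c history now [(6, 9), (7, 16)])
READ a @v6: history=[(1, 17)] -> pick v1 -> 17
v8: WRITE b=7  (b history now [(2, 5), (3, 4), (8, 7)])
v9: WRITE c=1  (c history now [(6, 9), (7, 16), (9, 1)])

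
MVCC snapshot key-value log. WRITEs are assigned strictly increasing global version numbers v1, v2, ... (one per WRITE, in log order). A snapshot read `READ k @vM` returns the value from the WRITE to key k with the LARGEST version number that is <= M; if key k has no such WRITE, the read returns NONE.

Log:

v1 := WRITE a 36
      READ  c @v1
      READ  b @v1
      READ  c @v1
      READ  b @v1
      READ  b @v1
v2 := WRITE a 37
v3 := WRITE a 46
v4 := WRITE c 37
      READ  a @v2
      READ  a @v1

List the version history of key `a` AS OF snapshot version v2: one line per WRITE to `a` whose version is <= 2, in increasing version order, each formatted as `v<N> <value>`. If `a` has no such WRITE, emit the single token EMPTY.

Scan writes for key=a with version <= 2:
  v1 WRITE a 36 -> keep
  v2 WRITE a 37 -> keep
  v3 WRITE a 46 -> drop (> snap)
  v4 WRITE c 37 -> skip
Collected: [(1, 36), (2, 37)]

Answer: v1 36
v2 37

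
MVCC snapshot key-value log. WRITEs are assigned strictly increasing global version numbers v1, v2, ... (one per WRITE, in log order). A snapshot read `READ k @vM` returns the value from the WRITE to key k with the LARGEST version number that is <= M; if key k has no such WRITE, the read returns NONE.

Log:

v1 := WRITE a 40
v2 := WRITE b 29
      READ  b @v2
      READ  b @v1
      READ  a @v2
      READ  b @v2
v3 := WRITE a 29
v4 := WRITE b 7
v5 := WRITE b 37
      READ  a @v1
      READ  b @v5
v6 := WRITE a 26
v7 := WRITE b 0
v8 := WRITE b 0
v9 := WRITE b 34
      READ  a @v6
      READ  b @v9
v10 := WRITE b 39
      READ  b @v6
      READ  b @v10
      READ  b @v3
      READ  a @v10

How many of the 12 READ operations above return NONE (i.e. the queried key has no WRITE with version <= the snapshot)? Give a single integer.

v1: WRITE a=40  (a history now [(1, 40)])
v2: WRITE b=29  (b history now [(2, 29)])
READ b @v2: history=[(2, 29)] -> pick v2 -> 29
READ b @v1: history=[(2, 29)] -> no version <= 1 -> NONE
READ a @v2: history=[(1, 40)] -> pick v1 -> 40
READ b @v2: history=[(2, 29)] -> pick v2 -> 29
v3: WRITE a=29  (a history now [(1, 40), (3, 29)])
v4: WRITE b=7  (b history now [(2, 29), (4, 7)])
v5: WRITE b=37  (b history now [(2, 29), (4, 7), (5, 37)])
READ a @v1: history=[(1, 40), (3, 29)] -> pick v1 -> 40
READ b @v5: history=[(2, 29), (4, 7), (5, 37)] -> pick v5 -> 37
v6: WRITE a=26  (a history now [(1, 40), (3, 29), (6, 26)])
v7: WRITE b=0  (b history now [(2, 29), (4, 7), (5, 37), (7, 0)])
v8: WRITE b=0  (b history now [(2, 29), (4, 7), (5, 37), (7, 0), (8, 0)])
v9: WRITE b=34  (b history now [(2, 29), (4, 7), (5, 37), (7, 0), (8, 0), (9, 34)])
READ a @v6: history=[(1, 40), (3, 29), (6, 26)] -> pick v6 -> 26
READ b @v9: history=[(2, 29), (4, 7), (5, 37), (7, 0), (8, 0), (9, 34)] -> pick v9 -> 34
v10: WRITE b=39  (b history now [(2, 29), (4, 7), (5, 37), (7, 0), (8, 0), (9, 34), (10, 39)])
READ b @v6: history=[(2, 29), (4, 7), (5, 37), (7, 0), (8, 0), (9, 34), (10, 39)] -> pick v5 -> 37
READ b @v10: history=[(2, 29), (4, 7), (5, 37), (7, 0), (8, 0), (9, 34), (10, 39)] -> pick v10 -> 39
READ b @v3: history=[(2, 29), (4, 7), (5, 37), (7, 0), (8, 0), (9, 34), (10, 39)] -> pick v2 -> 29
READ a @v10: history=[(1, 40), (3, 29), (6, 26)] -> pick v6 -> 26
Read results in order: ['29', 'NONE', '40', '29', '40', '37', '26', '34', '37', '39', '29', '26']
NONE count = 1

Answer: 1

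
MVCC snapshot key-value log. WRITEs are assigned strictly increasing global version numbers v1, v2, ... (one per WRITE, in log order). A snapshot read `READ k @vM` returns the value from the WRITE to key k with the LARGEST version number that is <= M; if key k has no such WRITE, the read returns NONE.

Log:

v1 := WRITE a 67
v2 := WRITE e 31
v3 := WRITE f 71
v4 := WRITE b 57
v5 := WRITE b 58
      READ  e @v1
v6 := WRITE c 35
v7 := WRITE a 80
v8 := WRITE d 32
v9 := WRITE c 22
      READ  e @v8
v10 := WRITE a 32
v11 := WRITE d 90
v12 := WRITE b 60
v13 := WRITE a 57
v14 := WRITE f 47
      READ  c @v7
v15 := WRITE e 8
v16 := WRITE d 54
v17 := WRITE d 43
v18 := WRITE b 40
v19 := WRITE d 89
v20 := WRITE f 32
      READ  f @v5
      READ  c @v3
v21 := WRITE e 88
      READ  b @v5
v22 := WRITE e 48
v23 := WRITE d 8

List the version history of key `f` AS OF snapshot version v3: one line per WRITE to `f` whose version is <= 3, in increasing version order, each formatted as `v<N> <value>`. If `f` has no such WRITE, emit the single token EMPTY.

Scan writes for key=f with version <= 3:
  v1 WRITE a 67 -> skip
  v2 WRITE e 31 -> skip
  v3 WRITE f 71 -> keep
  v4 WRITE b 57 -> skip
  v5 WRITE b 58 -> skip
  v6 WRITE c 35 -> skip
  v7 WRITE a 80 -> skip
  v8 WRITE d 32 -> skip
  v9 WRITE c 22 -> skip
  v10 WRITE a 32 -> skip
  v11 WRITE d 90 -> skip
  v12 WRITE b 60 -> skip
  v13 WRITE a 57 -> skip
  v14 WRITE f 47 -> drop (> snap)
  v15 WRITE e 8 -> skip
  v16 WRITE d 54 -> skip
  v17 WRITE d 43 -> skip
  v18 WRITE b 40 -> skip
  v19 WRITE d 89 -> skip
  v20 WRITE f 32 -> drop (> snap)
  v21 WRITE e 88 -> skip
  v22 WRITE e 48 -> skip
  v23 WRITE d 8 -> skip
Collected: [(3, 71)]

Answer: v3 71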